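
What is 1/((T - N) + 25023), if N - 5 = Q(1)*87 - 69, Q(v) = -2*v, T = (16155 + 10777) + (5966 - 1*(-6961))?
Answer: 1/65120 ≈ 1.5356e-5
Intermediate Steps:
T = 39859 (T = 26932 + (5966 + 6961) = 26932 + 12927 = 39859)
N = -238 (N = 5 + (-2*1*87 - 69) = 5 + (-2*87 - 69) = 5 + (-174 - 69) = 5 - 243 = -238)
1/((T - N) + 25023) = 1/((39859 - 1*(-238)) + 25023) = 1/((39859 + 238) + 25023) = 1/(40097 + 25023) = 1/65120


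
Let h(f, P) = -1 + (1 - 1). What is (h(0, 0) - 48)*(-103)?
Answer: 5047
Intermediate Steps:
h(f, P) = -1 (h(f, P) = -1 + 0 = -1)
(h(0, 0) - 48)*(-103) = (-1 - 48)*(-103) = -49*(-103) = 5047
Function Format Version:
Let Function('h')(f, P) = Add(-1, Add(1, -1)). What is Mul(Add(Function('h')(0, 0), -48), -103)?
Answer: 5047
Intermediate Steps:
Function('h')(f, P) = -1 (Function('h')(f, P) = Add(-1, 0) = -1)
Mul(Add(Function('h')(0, 0), -48), -103) = Mul(Add(-1, -48), -103) = Mul(-49, -103) = 5047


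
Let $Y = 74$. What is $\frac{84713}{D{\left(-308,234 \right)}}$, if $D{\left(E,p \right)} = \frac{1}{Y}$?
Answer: $6268762$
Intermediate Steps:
$D{\left(E,p \right)} = \frac{1}{74}$
$\frac{84713}{D{\left(-308,234 \right)}} = 84713 \frac{1}{\frac{1}{74}} = 84713 \cdot 74 = 6268762$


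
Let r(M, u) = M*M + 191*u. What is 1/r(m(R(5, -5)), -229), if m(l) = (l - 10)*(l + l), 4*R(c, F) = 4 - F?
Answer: -64/2721455 ≈ -2.3517e-5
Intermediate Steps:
R(c, F) = 1 - F/4 (R(c, F) = (4 - F)/4 = 1 - F/4)
m(l) = 2*l*(-10 + l) (m(l) = (-10 + l)*(2*l) = 2*l*(-10 + l))
r(M, u) = M**2 + 191*u
1/r(m(R(5, -5)), -229) = 1/((2*(1 - 1/4*(-5))*(-10 + (1 - 1/4*(-5))))**2 + 191*(-229)) = 1/((2*(1 + 5/4)*(-10 + (1 + 5/4)))**2 - 43739) = 1/((2*(9/4)*(-10 + 9/4))**2 - 43739) = 1/((2*(9/4)*(-31/4))**2 - 43739) = 1/((-279/8)**2 - 43739) = 1/(77841/64 - 43739) = 1/(-2721455/64) = -64/2721455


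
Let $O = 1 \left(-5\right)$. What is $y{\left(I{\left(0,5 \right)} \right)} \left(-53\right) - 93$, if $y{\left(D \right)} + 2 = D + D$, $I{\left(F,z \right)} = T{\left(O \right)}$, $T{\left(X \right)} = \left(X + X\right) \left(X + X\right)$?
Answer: $-10587$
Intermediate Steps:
$O = -5$
$T{\left(X \right)} = 4 X^{2}$ ($T{\left(X \right)} = 2 X 2 X = 4 X^{2}$)
$I{\left(F,z \right)} = 100$ ($I{\left(F,z \right)} = 4 \left(-5\right)^{2} = 4 \cdot 25 = 100$)
$y{\left(D \right)} = -2 + 2 D$ ($y{\left(D \right)} = -2 + \left(D + D\right) = -2 + 2 D$)
$y{\left(I{\left(0,5 \right)} \right)} \left(-53\right) - 93 = \left(-2 + 2 \cdot 100\right) \left(-53\right) - 93 = \left(-2 + 200\right) \left(-53\right) - 93 = 198 \left(-53\right) - 93 = -10494 - 93 = -10587$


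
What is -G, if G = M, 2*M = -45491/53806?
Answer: 45491/107612 ≈ 0.42273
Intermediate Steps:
M = -45491/107612 (M = (-45491/53806)/2 = (-45491*1/53806)/2 = (½)*(-45491/53806) = -45491/107612 ≈ -0.42273)
G = -45491/107612 ≈ -0.42273
-G = -1*(-45491/107612) = 45491/107612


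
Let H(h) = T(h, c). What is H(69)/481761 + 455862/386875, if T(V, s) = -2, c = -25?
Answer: 219615759232/186381286875 ≈ 1.1783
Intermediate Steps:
H(h) = -2
H(69)/481761 + 455862/386875 = -2/481761 + 455862/386875 = 219615759232/186381286875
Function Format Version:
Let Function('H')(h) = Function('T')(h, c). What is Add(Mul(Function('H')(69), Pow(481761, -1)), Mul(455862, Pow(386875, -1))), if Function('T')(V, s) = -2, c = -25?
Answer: Rational(219615759232, 186381286875) ≈ 1.1783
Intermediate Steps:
Function('H')(h) = -2
Add(Mul(Function('H')(69), Pow(481761, -1)), Mul(455862, Pow(386875, -1))) = Add(Mul(-2, Pow(481761, -1)), Mul(455862, Pow(386875, -1))) = Add(Mul(-2, Rational(1, 481761)), Mul(455862, Rational(1, 386875))) = Add(Rational(-2, 481761), Rational(455862, 386875)) = Rational(219615759232, 186381286875)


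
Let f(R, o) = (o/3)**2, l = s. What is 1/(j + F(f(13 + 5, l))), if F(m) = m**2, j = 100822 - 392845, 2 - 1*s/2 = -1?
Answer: -1/292007 ≈ -3.4246e-6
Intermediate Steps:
s = 6 (s = 4 - 2*(-1) = 4 + 2 = 6)
l = 6
f(R, o) = o**2/9 (f(R, o) = (o*(1/3))**2 = (o/3)**2 = o**2/9)
j = -292023
1/(j + F(f(13 + 5, l))) = 1/(-292023 + ((1/9)*6**2)**2) = 1/(-292023 + ((1/9)*36)**2) = 1/(-292023 + 4**2) = 1/(-292023 + 16) = 1/(-292007) = -1/292007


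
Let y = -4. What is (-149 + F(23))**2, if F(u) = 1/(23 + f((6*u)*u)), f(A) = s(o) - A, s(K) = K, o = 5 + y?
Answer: 220290361201/9922500 ≈ 22201.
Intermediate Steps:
o = 1 (o = 5 - 4 = 1)
f(A) = 1 - A
F(u) = 1/(24 - 6*u**2) (F(u) = 1/(23 + (1 - 6*u*u)) = 1/(23 + (1 - 6*u**2)) = 1/(24 - 6*u**2))
(-149 + F(23))**2 = (-149 - 1/(-24 + 6*23**2))**2 = (-149 - 1/(-24 + 6*529))**2 = (-149 - 1/(-24 + 3174))**2 = (-149 - 1/3150)**2 = (-469351/3150)**2 = 220290361201/9922500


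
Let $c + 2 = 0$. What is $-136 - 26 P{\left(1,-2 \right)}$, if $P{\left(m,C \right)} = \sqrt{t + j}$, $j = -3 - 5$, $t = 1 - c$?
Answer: $-136 - 26 i \sqrt{5} \approx -136.0 - 58.138 i$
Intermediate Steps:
$c = -2$ ($c = -2 + 0 = -2$)
$t = 3$ ($t = 1 - -2 = 1 + 2 = 3$)
$j = -8$
$P{\left(m,C \right)} = i \sqrt{5}$ ($P{\left(m,C \right)} = \sqrt{3 - 8} = \sqrt{-5} = i \sqrt{5}$)
$-136 - 26 P{\left(1,-2 \right)} = -136 - 26 i \sqrt{5}$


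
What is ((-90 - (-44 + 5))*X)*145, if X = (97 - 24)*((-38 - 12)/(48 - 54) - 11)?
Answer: 1439560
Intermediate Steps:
X = -584/3 (X = 73*(-50/(-6) - 11) = 73*(-50*(-⅙) - 11) = 73*(25/3 - 11) = 73*(-8/3) = -584/3 ≈ -194.67)
((-90 - (-44 + 5))*X)*145 = ((-90 - (-44 + 5))*(-584/3))*145 = ((-90 - 1*(-39))*(-584/3))*145 = ((-90 + 39)*(-584/3))*145 = -51*(-584/3)*145 = 9928*145 = 1439560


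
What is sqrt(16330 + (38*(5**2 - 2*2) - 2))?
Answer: sqrt(17126) ≈ 130.87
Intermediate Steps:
sqrt(16330 + (38*(5**2 - 2*2) - 2)) = sqrt(16330 + (38*(25 - 4) - 2)) = sqrt(16330 + (38*21 - 2)) = sqrt(16330 + (798 - 2)) = sqrt(16330 + 796) = sqrt(17126)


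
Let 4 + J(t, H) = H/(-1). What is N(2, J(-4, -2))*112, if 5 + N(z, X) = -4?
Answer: -1008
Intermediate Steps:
J(t, H) = -4 - H (J(t, H) = -4 + H/(-1) = -4 + H*(-1) = -4 - H)
N(z, X) = -9 (N(z, X) = -5 - 4 = -9)
N(2, J(-4, -2))*112 = -9*112 = -1008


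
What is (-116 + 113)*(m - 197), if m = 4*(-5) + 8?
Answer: 627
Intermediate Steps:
m = -12 (m = -20 + 8 = -12)
(-116 + 113)*(m - 197) = (-116 + 113)*(-12 - 197) = -3*(-209) = 627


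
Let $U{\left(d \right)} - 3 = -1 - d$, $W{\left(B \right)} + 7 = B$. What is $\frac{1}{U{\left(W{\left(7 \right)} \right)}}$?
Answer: $\frac{1}{2} \approx 0.5$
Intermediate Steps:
$W{\left(B \right)} = -7 + B$
$U{\left(d \right)} = 2 - d$ ($U{\left(d \right)} = 3 - \left(1 + d\right) = 2 - d$)
$\frac{1}{U{\left(W{\left(7 \right)} \right)}} = \frac{1}{2 - \left(-7 + 7\right)} = \frac{1}{2 - 0} = \frac{1}{2 + 0} = \frac{1}{2}$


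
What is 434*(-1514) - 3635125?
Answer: -4292201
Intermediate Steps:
434*(-1514) - 3635125 = -657076 - 3635125 = -4292201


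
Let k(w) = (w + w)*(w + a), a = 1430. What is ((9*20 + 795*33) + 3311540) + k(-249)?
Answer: 2749817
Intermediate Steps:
k(w) = 2*w*(1430 + w) (k(w) = (w + w)*(w + 1430) = (2*w)*(1430 + w) = 2*w*(1430 + w))
((9*20 + 795*33) + 3311540) + k(-249) = ((9*20 + 795*33) + 3311540) + 2*(-249)*(1430 - 249) = ((180 + 26235) + 3311540) + 2*(-249)*1181 = (26415 + 3311540) - 588138 = 3337955 - 588138 = 2749817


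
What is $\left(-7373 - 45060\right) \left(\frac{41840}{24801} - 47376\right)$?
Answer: $\frac{61605122307488}{24801} \approx 2.484 \cdot 10^{9}$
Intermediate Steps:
$\left(-7373 - 45060\right) \left(\frac{41840}{24801} - 47376\right) = - 52433 \left(41840 \cdot \frac{1}{24801} - 47376\right) = - 52433 \left(\frac{41840}{24801} - 47376\right) = \left(-52433\right) \left(- \frac{1174930336}{24801}\right) = \frac{61605122307488}{24801}$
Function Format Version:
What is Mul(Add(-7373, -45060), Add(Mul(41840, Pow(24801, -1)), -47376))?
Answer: Rational(61605122307488, 24801) ≈ 2.4840e+9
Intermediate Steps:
Mul(Add(-7373, -45060), Add(Mul(41840, Pow(24801, -1)), -47376)) = Mul(-52433, Add(Mul(41840, Rational(1, 24801)), -47376)) = Mul(-52433, Add(Rational(41840, 24801), -47376)) = Mul(-52433, Rational(-1174930336, 24801)) = Rational(61605122307488, 24801)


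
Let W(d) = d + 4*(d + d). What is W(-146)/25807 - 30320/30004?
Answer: -205473374/193578307 ≈ -1.0614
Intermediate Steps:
W(d) = 9*d (W(d) = d + 4*(2*d) = d + 8*d = 9*d)
W(-146)/25807 - 30320/30004 = (9*(-146))/25807 - 30320/30004 = -1314*1/25807 - 30320*1/30004 = -1314/25807 - 7580/7501 = -205473374/193578307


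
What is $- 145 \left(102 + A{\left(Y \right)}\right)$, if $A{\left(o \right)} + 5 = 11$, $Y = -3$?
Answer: $-15660$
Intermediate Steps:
$A{\left(o \right)} = 6$ ($A{\left(o \right)} = -5 + 11 = 6$)
$- 145 \left(102 + A{\left(Y \right)}\right) = - 145 \left(102 + 6\right) = \left(-145\right) 108 = -15660$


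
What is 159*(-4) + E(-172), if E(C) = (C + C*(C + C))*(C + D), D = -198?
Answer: -21829156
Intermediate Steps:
E(C) = (-198 + C)*(C + 2*C²) (E(C) = (C + C*(C + C))*(C - 198) = (C + C*(2*C))*(-198 + C) = (C + 2*C²)*(-198 + C) = (-198 + C)*(C + 2*C²))
159*(-4) + E(-172) = 159*(-4) - 172*(-198 - 395*(-172) + 2*(-172)²) = -636 - 172*(-198 + 67940 + 2*29584) = -636 - 172*(-198 + 67940 + 59168) = -636 - 172*126910 = -636 - 21828520 = -21829156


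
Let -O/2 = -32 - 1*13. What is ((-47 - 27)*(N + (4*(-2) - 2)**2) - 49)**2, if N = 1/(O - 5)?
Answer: 400991631121/7225 ≈ 5.5501e+7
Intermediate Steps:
O = 90 (O = -2*(-32 - 1*13) = -2*(-32 - 13) = -2*(-45) = 90)
N = 1/85 (N = 1/(90 - 5) = 1/85 ≈ 0.011765)
((-47 - 27)*(N + (4*(-2) - 2)**2) - 49)**2 = ((-47 - 27)*(1/85 + (4*(-2) - 2)**2) - 49)**2 = (-74*(1/85 + (-8 - 2)**2) - 49)**2 = (-74*(1/85 + (-10)**2) - 49)**2 = (-74*(1/85 + 100) - 49)**2 = (-74*8501/85 - 49)**2 = (-629074/85 - 49)**2 = (-633239/85)**2 = 400991631121/7225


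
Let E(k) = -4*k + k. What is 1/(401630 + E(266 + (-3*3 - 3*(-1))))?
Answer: 1/400850 ≈ 2.4947e-6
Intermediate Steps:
E(k) = -3*k
1/(401630 + E(266 + (-3*3 - 3*(-1)))) = 1/(401630 - 3*(266 + (-3*3 - 3*(-1)))) = 1/(401630 - 3*(266 + (-9 + 3))) = 1/(401630 - 3*(266 - 6)) = 1/(401630 - 3*260) = 1/(401630 - 780) = 1/400850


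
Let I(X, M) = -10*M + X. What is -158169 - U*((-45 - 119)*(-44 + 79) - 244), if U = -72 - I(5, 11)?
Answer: 39303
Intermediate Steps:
I(X, M) = X - 10*M
U = 33 (U = -72 - (5 - 10*11) = -72 - (5 - 110) = -72 - 1*(-105) = -72 + 105 = 33)
-158169 - U*((-45 - 119)*(-44 + 79) - 244) = -158169 - 33*((-45 - 119)*(-44 + 79) - 244) = -158169 - 33*(-164*35 - 244) = -158169 - 33*(-5740 - 244) = -158169 - 33*(-5984) = -158169 - 1*(-197472) = -158169 + 197472 = 39303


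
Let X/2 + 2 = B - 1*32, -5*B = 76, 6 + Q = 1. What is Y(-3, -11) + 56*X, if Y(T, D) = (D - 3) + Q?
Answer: -27647/5 ≈ -5529.4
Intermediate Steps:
Q = -5 (Q = -6 + 1 = -5)
B = -76/5 (B = -1/5*76 = -76/5 ≈ -15.200)
Y(T, D) = -8 + D (Y(T, D) = (D - 3) - 5 = (-3 + D) - 5 = -8 + D)
X = -492/5 (X = -4 + 2*(-76/5 - 1*32) = -4 + 2*(-76/5 - 32) = -4 + 2*(-236/5) = -4 - 472/5 = -492/5 ≈ -98.400)
Y(-3, -11) + 56*X = (-8 - 11) + 56*(-492/5) = -19 - 27552/5 = -27647/5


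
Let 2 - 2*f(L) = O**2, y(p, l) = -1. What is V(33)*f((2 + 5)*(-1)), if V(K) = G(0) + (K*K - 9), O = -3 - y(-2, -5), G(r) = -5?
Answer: -1075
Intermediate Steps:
O = -2 (O = -3 - 1*(-1) = -3 + 1 = -2)
V(K) = -14 + K**2 (V(K) = -5 + (K*K - 9) = -5 + (K**2 - 9) = -5 + (-9 + K**2) = -14 + K**2)
f(L) = -1 (f(L) = 1 - 1/2*(-2)**2 = 1 - 1/2*4 = 1 - 2 = -1)
V(33)*f((2 + 5)*(-1)) = (-14 + 33**2)*(-1) = (-14 + 1089)*(-1) = 1075*(-1) = -1075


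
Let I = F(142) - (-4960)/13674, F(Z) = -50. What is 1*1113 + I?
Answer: 7270211/6837 ≈ 1063.4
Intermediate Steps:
I = -339370/6837 (I = -50 - (-4960)/13674 = -50 - 1*(-2480/6837) = -50 + 2480/6837 = -339370/6837 ≈ -49.637)
1*1113 + I = 1*1113 - 339370/6837 = 1113 - 339370/6837 = 7270211/6837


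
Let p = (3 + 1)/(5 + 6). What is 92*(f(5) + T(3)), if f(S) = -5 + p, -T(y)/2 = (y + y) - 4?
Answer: -8740/11 ≈ -794.54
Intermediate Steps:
p = 4/11 ≈ 0.36364
T(y) = 8 - 4*y (T(y) = -2*((y + y) - 4) = -2*(2*y - 4) = -2*(-4 + 2*y) = 8 - 4*y)
f(S) = -51/11 (f(S) = -5 + 4/11 = -51/11)
92*(f(5) + T(3)) = 92*(-51/11 + (8 - 4*3)) = 92*(-51/11 + (8 - 12)) = 92*(-51/11 - 4) = 92*(-95/11) = -8740/11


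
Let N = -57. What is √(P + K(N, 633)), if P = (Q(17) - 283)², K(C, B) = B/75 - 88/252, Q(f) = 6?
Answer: √846026426/105 ≈ 277.01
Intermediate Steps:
K(C, B) = -22/63 + B/75 (K(C, B) = B*(1/75) - 88*1/252 = B/75 - 22/63 = -22/63 + B/75)
P = 76729 (P = (6 - 283)² = (-277)² = 76729)
√(P + K(N, 633)) = √(76729 + (-22/63 + (1/75)*633)) = √(76729 + (-22/63 + 211/25)) = √(76729 + 12743/1575) = √(120860918/1575) = √846026426/105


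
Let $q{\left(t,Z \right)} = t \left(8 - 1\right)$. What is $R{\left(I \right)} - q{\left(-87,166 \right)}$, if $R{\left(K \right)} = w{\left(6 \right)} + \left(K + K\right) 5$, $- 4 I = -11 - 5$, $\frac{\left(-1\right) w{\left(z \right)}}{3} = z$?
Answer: $631$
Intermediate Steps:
$w{\left(z \right)} = - 3 z$
$q{\left(t,Z \right)} = 7 t$ ($q{\left(t,Z \right)} = t 7 = 7 t$)
$I = 4$ ($I = - \frac{-11 - 5}{4} = \left(- \frac{1}{4}\right) \left(-16\right) = 4$)
$R{\left(K \right)} = -18 + 10 K$ ($R{\left(K \right)} = \left(-3\right) 6 + \left(K + K\right) 5 = -18 + 2 K 5 = -18 + 10 K$)
$R{\left(I \right)} - q{\left(-87,166 \right)} = \left(-18 + 10 \cdot 4\right) - 7 \left(-87\right) = \left(-18 + 40\right) - -609 = 22 + 609 = 631$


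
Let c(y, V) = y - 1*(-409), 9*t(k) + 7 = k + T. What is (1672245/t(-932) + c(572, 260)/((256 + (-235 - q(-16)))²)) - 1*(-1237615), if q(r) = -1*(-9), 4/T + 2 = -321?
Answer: 5928171474209/4852816 ≈ 1.2216e+6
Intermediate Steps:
T = -4/323 (T = 4/(-2 - 321) = 4/(-323) = 4*(-1/323) = -4/323 ≈ -0.012384)
t(k) = -755/969 + k/9 (t(k) = -7/9 + (k - 4/323)/9 = -7/9 + (-4/323 + k)/9 = -7/9 + (-4/2907 + k/9) = -755/969 + k/9)
q(r) = 9
c(y, V) = 409 + y (c(y, V) = y + 409 = 409 + y)
(1672245/t(-932) + c(572, 260)/((256 + (-235 - q(-16)))²)) - 1*(-1237615) = (1672245/(-755/969 + (⅑)*(-932)) + (409 + 572)/((256 + (-235 - 1*9))²)) - 1*(-1237615) = (1672245/(-755/969 - 932/9) + 981/((256 + (-235 - 9))²)) + 1237615 = (1672245/(-303301/2907) + 981/((256 - 244)²)) + 1237615 = (1672245*(-2907/303301) + 981/(12²)) + 1237615 = (-4861216215/303301 + 981/144) + 1237615 = (-4861216215/303301 + 981*(1/144)) + 1237615 = (-4861216215/303301 + 109/16) + 1237615 = -77746399631/4852816 + 1237615 = 5928171474209/4852816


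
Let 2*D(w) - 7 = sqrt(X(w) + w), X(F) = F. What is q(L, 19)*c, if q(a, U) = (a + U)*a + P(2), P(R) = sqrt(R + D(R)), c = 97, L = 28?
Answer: 127652 + 97*sqrt(26)/2 ≈ 1.2790e+5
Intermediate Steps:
D(w) = 7/2 + sqrt(2)*sqrt(w)/2 (D(w) = 7/2 + sqrt(w + w)/2 = 7/2 + sqrt(2*w)/2 = 7/2 + (sqrt(2)*sqrt(w))/2 = 7/2 + sqrt(2)*sqrt(w)/2)
P(R) = sqrt(7/2 + R + sqrt(2)*sqrt(R)/2) (P(R) = sqrt(R + (7/2 + sqrt(2)*sqrt(R)/2)) = sqrt(7/2 + R + sqrt(2)*sqrt(R)/2))
q(a, U) = sqrt(26)/2 + a*(U + a) (q(a, U) = (a + U)*a + sqrt(14 + 4*2 + 2*sqrt(2)*sqrt(2))/2 = (U + a)*a + sqrt(14 + 8 + 4)/2 = a*(U + a) + sqrt(26)/2 = sqrt(26)/2 + a*(U + a))
q(L, 19)*c = (28**2 + sqrt(26)/2 + 19*28)*97 = (784 + sqrt(26)/2 + 532)*97 = (1316 + sqrt(26)/2)*97 = 127652 + 97*sqrt(26)/2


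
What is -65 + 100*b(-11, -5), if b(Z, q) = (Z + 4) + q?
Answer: -1265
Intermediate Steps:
b(Z, q) = 4 + Z + q (b(Z, q) = (4 + Z) + q = 4 + Z + q)
-65 + 100*b(-11, -5) = -65 + 100*(4 - 11 - 5) = -65 + 100*(-12) = -65 - 1200 = -1265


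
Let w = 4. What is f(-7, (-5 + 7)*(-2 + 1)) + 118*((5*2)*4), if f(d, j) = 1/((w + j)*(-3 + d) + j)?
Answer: 103839/22 ≈ 4720.0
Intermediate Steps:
f(d, j) = 1/(j + (-3 + d)*(4 + j)) (f(d, j) = 1/((4 + j)*(-3 + d) + j) = 1/((-3 + d)*(4 + j) + j) = 1/(j + (-3 + d)*(4 + j)))
f(-7, (-5 + 7)*(-2 + 1)) + 118*((5*2)*4) = 1/(-12 - 2*(-5 + 7)*(-2 + 1) + 4*(-7) - 7*(-5 + 7)*(-2 + 1)) + 118*((5*2)*4) = 1/(-12 - 4*(-1) - 28 - 14*(-1)) + 118*(10*4) = 1/(-12 - 2*(-2) - 28 - 7*(-2)) + 118*40 = 1/(-12 + 4 - 28 + 14) + 4720 = 1/(-22) + 4720 = -1/22 + 4720 = 103839/22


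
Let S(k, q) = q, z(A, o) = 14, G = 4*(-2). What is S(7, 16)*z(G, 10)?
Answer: 224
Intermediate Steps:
G = -8
S(7, 16)*z(G, 10) = 16*14 = 224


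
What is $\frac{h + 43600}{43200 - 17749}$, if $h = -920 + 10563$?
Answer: $\frac{53243}{25451} \approx 2.092$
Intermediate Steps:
$h = 9643$
$\frac{h + 43600}{43200 - 17749} = \frac{9643 + 43600}{43200 - 17749} = \frac{53243}{25451}$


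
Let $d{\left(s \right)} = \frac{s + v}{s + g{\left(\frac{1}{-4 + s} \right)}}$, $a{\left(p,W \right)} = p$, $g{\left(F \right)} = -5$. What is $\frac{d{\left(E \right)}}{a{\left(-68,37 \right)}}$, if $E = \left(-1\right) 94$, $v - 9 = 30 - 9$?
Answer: $- \frac{16}{1683} \approx -0.0095068$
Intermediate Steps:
$v = 30$ ($v = 9 + \left(30 - 9\right) = 9 + 21 = 30$)
$E = -94$
$d{\left(s \right)} = \frac{30 + s}{-5 + s}$ ($d{\left(s \right)} = \frac{s + 30}{s - 5} = \frac{30 + s}{-5 + s}$)
$\frac{d{\left(E \right)}}{a{\left(-68,37 \right)}} = \frac{\frac{1}{-5 - 94} \left(30 - 94\right)}{-68} = \frac{1}{-99} \left(-64\right) \left(- \frac{1}{68}\right) = \left(- \frac{1}{99}\right) \left(-64\right) \left(- \frac{1}{68}\right) = \frac{64}{99} \left(- \frac{1}{68}\right) = - \frac{16}{1683}$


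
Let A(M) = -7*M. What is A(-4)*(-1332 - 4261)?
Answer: -156604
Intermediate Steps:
A(-4)*(-1332 - 4261) = (-7*(-4))*(-1332 - 4261) = 28*(-5593) = -156604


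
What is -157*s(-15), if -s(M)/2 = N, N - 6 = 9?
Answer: 4710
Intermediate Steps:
N = 15 (N = 6 + 9 = 15)
s(M) = -30 (s(M) = -2*15 = -30)
-157*s(-15) = -157*(-30) = 4710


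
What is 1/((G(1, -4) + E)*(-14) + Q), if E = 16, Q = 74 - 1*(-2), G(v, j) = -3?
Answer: -1/106 ≈ -0.0094340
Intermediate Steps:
Q = 76 (Q = 74 + 2 = 76)
1/((G(1, -4) + E)*(-14) + Q) = 1/((-3 + 16)*(-14) + 76) = 1/(13*(-14) + 76) = 1/(-182 + 76) = 1/(-106) = -1/106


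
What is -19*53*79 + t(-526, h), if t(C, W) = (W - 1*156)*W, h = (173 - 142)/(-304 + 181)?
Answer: -1202961548/15129 ≈ -79514.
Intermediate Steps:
h = -31/123 (h = 31/(-123) = 31*(-1/123) = -31/123 ≈ -0.25203)
t(C, W) = W*(-156 + W) (t(C, W) = (W - 156)*W = (-156 + W)*W = W*(-156 + W))
-19*53*79 + t(-526, h) = -19*53*79 - 31*(-156 - 31/123)/123 = -1007*79 - 31/123*(-19219/123) = -79553 + 595789/15129 = -1202961548/15129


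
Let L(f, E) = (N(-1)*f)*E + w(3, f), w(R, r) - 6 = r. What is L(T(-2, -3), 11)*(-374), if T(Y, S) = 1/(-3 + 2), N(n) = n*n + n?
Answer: -1870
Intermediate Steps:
w(R, r) = 6 + r
N(n) = n + n² (N(n) = n² + n = n + n²)
T(Y, S) = -1 (T(Y, S) = 1/(-1) = -1)
L(f, E) = 6 + f (L(f, E) = ((-(1 - 1))*f)*E + (6 + f) = ((-1*0)*f)*E + (6 + f) = (0*f)*E + (6 + f) = 0*E + (6 + f) = 0 + (6 + f) = 6 + f)
L(T(-2, -3), 11)*(-374) = (6 - 1)*(-374) = 5*(-374) = -1870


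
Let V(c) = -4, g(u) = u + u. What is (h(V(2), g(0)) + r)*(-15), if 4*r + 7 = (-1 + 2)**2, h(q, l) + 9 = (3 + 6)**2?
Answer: -2115/2 ≈ -1057.5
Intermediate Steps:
g(u) = 2*u
h(q, l) = 72 (h(q, l) = -9 + (3 + 6)**2 = -9 + 9**2 = -9 + 81 = 72)
r = -3/2 (r = -7/4 + (-1 + 2)**2/4 = -7/4 + (1/4)*1**2 = -7/4 + (1/4)*1 = -7/4 + 1/4 = -3/2 ≈ -1.5000)
(h(V(2), g(0)) + r)*(-15) = (72 - 3/2)*(-15) = (141/2)*(-15) = -2115/2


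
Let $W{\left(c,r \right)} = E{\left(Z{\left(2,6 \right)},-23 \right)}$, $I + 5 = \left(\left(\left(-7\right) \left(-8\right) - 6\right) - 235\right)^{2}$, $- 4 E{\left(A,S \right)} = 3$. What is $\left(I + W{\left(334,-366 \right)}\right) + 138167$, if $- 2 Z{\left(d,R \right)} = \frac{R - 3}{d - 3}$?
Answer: $\frac{689545}{4} \approx 1.7239 \cdot 10^{5}$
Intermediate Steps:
$Z{\left(d,R \right)} = - \frac{-3 + R}{2 \left(-3 + d\right)}$ ($Z{\left(d,R \right)} = - \frac{\left(R - 3\right) \frac{1}{d - 3}}{2} = - \frac{\left(-3 + R\right) \frac{1}{-3 + d}}{2} = - \frac{\frac{1}{-3 + d} \left(-3 + R\right)}{2} = - \frac{-3 + R}{2 \left(-3 + d\right)}$)
$E{\left(A,S \right)} = - \frac{3}{4}$ ($E{\left(A,S \right)} = \left(- \frac{1}{4}\right) 3 = - \frac{3}{4}$)
$I = 34220$ ($I = -5 + \left(\left(\left(-7\right) \left(-8\right) - 6\right) - 235\right)^{2} = -5 + \left(\left(56 - 6\right) - 235\right)^{2} = -5 + \left(50 - 235\right)^{2} = -5 + \left(-185\right)^{2} = -5 + 34225 = 34220$)
$W{\left(c,r \right)} = - \frac{3}{4}$
$\left(I + W{\left(334,-366 \right)}\right) + 138167 = \left(34220 - \frac{3}{4}\right) + 138167 = \frac{136877}{4} + 138167 = \frac{689545}{4}$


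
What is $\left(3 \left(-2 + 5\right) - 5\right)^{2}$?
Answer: $16$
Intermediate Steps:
$\left(3 \left(-2 + 5\right) - 5\right)^{2} = \left(3 \cdot 3 - 5\right)^{2} = \left(9 - 5\right)^{2} = 4^{2} = 16$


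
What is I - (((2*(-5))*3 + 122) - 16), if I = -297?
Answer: -373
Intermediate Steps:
I - (((2*(-5))*3 + 122) - 16) = -297 - (((2*(-5))*3 + 122) - 16) = -297 - ((-10*3 + 122) - 16) = -297 - ((-30 + 122) - 16) = -297 - (92 - 16) = -297 - 1*76 = -297 - 76 = -373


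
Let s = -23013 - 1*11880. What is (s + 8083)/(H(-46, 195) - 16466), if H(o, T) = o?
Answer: 13405/8256 ≈ 1.6237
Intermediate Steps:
s = -34893 (s = -23013 - 11880 = -34893)
(s + 8083)/(H(-46, 195) - 16466) = (-34893 + 8083)/(-46 - 16466) = -26810/(-16512) = -26810*(-1/16512) = 13405/8256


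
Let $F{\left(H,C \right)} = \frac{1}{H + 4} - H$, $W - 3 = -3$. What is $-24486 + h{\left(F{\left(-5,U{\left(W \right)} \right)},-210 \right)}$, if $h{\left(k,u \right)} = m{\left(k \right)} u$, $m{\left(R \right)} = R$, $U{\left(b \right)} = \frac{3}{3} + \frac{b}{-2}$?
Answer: $-25326$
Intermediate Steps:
$W = 0$ ($W = 3 - 3 = 0$)
$U{\left(b \right)} = 1 - \frac{b}{2}$ ($U{\left(b \right)} = 3 \cdot \frac{1}{3} + b \left(- \frac{1}{2}\right) = 1 - \frac{b}{2}$)
$F{\left(H,C \right)} = \frac{1}{4 + H} - H$
$h{\left(k,u \right)} = k u$
$-24486 + h{\left(F{\left(-5,U{\left(W \right)} \right)},-210 \right)} = -24486 + \frac{1 - \left(-5\right)^{2} - -20}{4 - 5} \left(-210\right) = -24486 + \frac{1 - 25 + 20}{-1} \left(-210\right) = -24486 + - (1 - 25 + 20) \left(-210\right) = -24486 + \left(-1\right) \left(-4\right) \left(-210\right) = -24486 + 4 \left(-210\right) = -24486 - 840 = -25326$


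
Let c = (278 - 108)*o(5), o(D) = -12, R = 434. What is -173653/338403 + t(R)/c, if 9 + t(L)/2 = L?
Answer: -419539/451204 ≈ -0.92982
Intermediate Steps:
t(L) = -18 + 2*L
c = -2040 (c = (278 - 108)*(-12) = 170*(-12) = -2040)
-173653/338403 + t(R)/c = -173653/338403 + (-18 + 2*434)/(-2040) = -173653*1/338403 + (-18 + 868)*(-1/2040) = -173653/338403 + 850*(-1/2040) = -173653/338403 - 5/12 = -419539/451204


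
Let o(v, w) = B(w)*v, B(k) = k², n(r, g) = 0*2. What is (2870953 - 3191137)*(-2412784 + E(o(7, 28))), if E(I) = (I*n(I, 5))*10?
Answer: 772534832256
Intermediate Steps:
n(r, g) = 0
o(v, w) = v*w² (o(v, w) = w²*v = v*w²)
E(I) = 0 (E(I) = (I*0)*10 = 0*10 = 0)
(2870953 - 3191137)*(-2412784 + E(o(7, 28))) = (2870953 - 3191137)*(-2412784 + 0) = -320184*(-2412784) = 772534832256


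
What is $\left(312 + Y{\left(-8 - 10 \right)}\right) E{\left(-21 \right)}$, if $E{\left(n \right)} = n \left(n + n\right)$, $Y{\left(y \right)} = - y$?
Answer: $291060$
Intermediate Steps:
$E{\left(n \right)} = 2 n^{2}$ ($E{\left(n \right)} = n 2 n = 2 n^{2}$)
$\left(312 + Y{\left(-8 - 10 \right)}\right) E{\left(-21 \right)} = \left(312 - \left(-8 - 10\right)\right) 2 \left(-21\right)^{2} = \left(312 - -18\right) 2 \cdot 441 = \left(312 + 18\right) 882 = 330 \cdot 882 = 291060$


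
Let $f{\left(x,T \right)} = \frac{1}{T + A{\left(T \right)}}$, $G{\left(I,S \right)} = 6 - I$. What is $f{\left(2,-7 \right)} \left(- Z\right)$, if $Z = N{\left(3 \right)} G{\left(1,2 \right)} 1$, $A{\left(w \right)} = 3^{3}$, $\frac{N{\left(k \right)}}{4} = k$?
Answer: $-3$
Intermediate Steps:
$N{\left(k \right)} = 4 k$
$A{\left(w \right)} = 27$
$f{\left(x,T \right)} = \frac{1}{27 + T}$ ($f{\left(x,T \right)} = \frac{1}{T + 27} = \frac{1}{27 + T}$)
$Z = 60$ ($Z = 4 \cdot 3 \left(6 - 1\right) 1 = 12 \left(6 - 1\right) 1 = 12 \cdot 5 \cdot 1 = 60 \cdot 1 = 60$)
$f{\left(2,-7 \right)} \left(- Z\right) = \frac{\left(-1\right) 60}{27 - 7} = \frac{1}{20} \left(-60\right) = -3$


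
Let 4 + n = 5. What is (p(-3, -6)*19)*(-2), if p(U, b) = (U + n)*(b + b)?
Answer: -912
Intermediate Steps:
n = 1 (n = -4 + 5 = 1)
p(U, b) = 2*b*(1 + U) (p(U, b) = (U + 1)*(b + b) = (1 + U)*(2*b) = 2*b*(1 + U))
(p(-3, -6)*19)*(-2) = ((2*(-6)*(1 - 3))*19)*(-2) = ((2*(-6)*(-2))*19)*(-2) = (24*19)*(-2) = 456*(-2) = -912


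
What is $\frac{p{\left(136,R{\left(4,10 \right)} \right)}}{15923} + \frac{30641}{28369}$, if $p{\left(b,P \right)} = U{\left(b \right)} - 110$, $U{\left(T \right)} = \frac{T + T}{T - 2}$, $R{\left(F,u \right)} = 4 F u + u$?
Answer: $\frac{32483853735}{30265212329} \approx 1.0733$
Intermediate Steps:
$R{\left(F,u \right)} = u + 4 F u$ ($R{\left(F,u \right)} = 4 F u + u = u + 4 F u$)
$U{\left(T \right)} = \frac{2 T}{-2 + T}$
$p{\left(b,P \right)} = -110 + \frac{2 b}{-2 + b}$ ($p{\left(b,P \right)} = \frac{2 b}{-2 + b} - 110 = -110 + \frac{2 b}{-2 + b}$)
$\frac{p{\left(136,R{\left(4,10 \right)} \right)}}{15923} + \frac{30641}{28369} = \frac{4 \frac{1}{-2 + 136} \left(55 - 3672\right)}{15923} + \frac{30641}{28369} = \frac{4 \left(55 - 3672\right)}{134} \cdot \frac{1}{15923} + 30641 \cdot \frac{1}{28369} = 4 \cdot \frac{1}{134} \left(-3617\right) \frac{1}{15923} + \frac{30641}{28369} = \left(- \frac{7234}{67}\right) \frac{1}{15923} + \frac{30641}{28369} = - \frac{7234}{1066841} + \frac{30641}{28369} = \frac{32483853735}{30265212329}$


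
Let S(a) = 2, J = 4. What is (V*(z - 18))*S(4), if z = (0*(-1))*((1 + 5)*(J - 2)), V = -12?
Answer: 432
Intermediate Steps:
z = 0 (z = (0*(-1))*((1 + 5)*(4 - 2)) = 0*(6*2) = 0*12 = 0)
(V*(z - 18))*S(4) = -12*(0 - 18)*2 = -12*(-18)*2 = 216*2 = 432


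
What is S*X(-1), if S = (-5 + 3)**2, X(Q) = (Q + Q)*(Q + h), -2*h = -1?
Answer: 4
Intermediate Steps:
h = 1/2 (h = -1/2*(-1) = 1/2 ≈ 0.50000)
X(Q) = 2*Q*(1/2 + Q) (X(Q) = (Q + Q)*(Q + 1/2) = (2*Q)*(1/2 + Q) = 2*Q*(1/2 + Q))
S = 4 (S = (-2)**2 = 4)
S*X(-1) = 4*(-(1 + 2*(-1))) = 4*(-(1 - 2)) = 4*(-1*(-1)) = 4*1 = 4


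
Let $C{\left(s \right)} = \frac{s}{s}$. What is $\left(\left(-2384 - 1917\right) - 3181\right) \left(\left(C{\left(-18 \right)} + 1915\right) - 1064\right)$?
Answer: $-6374664$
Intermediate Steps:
$C{\left(s \right)} = 1$
$\left(\left(-2384 - 1917\right) - 3181\right) \left(\left(C{\left(-18 \right)} + 1915\right) - 1064\right) = \left(\left(-2384 - 1917\right) - 3181\right) \left(\left(1 + 1915\right) - 1064\right) = \left(-4301 - 3181\right) \left(1916 - 1064\right) = \left(-7482\right) 852 = -6374664$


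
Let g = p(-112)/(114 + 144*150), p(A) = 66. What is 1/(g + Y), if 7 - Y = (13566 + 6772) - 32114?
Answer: 329/3876608 ≈ 8.4868e-5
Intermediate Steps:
Y = 11783 (Y = 7 - ((13566 + 6772) - 32114) = 7 - (20338 - 32114) = 7 - 1*(-11776) = 7 + 11776 = 11783)
g = 1/329 (g = 66/(114 + 144*150) = 66/(114 + 21600) = 66/21714 = 66*(1/21714) = 1/329 ≈ 0.0030395)
1/(g + Y) = 1/(1/329 + 11783) = 1/(3876608/329) = 329/3876608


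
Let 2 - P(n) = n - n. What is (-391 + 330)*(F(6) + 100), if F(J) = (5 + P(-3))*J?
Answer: -8662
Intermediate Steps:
P(n) = 2 (P(n) = 2 - (n - n) = 2 - 1*0 = 2 + 0 = 2)
F(J) = 7*J (F(J) = (5 + 2)*J = 7*J)
(-391 + 330)*(F(6) + 100) = (-391 + 330)*(7*6 + 100) = -61*(42 + 100) = -61*142 = -8662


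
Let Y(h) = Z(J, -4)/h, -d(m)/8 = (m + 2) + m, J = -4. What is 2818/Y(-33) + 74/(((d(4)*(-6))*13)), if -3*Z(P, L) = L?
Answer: -217605923/3120 ≈ -69746.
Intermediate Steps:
Z(P, L) = -L/3
d(m) = -16 - 16*m (d(m) = -8*((m + 2) + m) = -8*((2 + m) + m) = -8*(2 + 2*m) = -16 - 16*m)
Y(h) = 4/(3*h) (Y(h) = (-⅓*(-4))/h = 4/(3*h))
2818/Y(-33) + 74/(((d(4)*(-6))*13)) = 2818/(((4/3)/(-33))) + 74/((((-16 - 16*4)*(-6))*13)) = 2818/(((4/3)*(-1/33))) + 74/((((-16 - 64)*(-6))*13)) = 2818/(-4/99) + 74/((-80*(-6)*13)) = 2818*(-99/4) + 74/((480*13)) = -139491/2 + 74/6240 = -139491/2 + 74*(1/6240) = -139491/2 + 37/3120 = -217605923/3120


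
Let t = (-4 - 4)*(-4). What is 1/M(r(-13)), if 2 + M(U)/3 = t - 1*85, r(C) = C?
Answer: -1/165 ≈ -0.0060606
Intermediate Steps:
t = 32 (t = -8*(-4) = 32)
M(U) = -165 (M(U) = -6 + 3*(32 - 1*85) = -6 + 3*(32 - 85) = -6 + 3*(-53) = -6 - 159 = -165)
1/M(r(-13)) = 1/(-165) = -1/165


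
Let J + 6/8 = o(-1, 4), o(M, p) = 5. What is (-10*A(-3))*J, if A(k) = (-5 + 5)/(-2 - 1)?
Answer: 0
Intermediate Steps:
J = 17/4 (J = -¾ + 5 = 17/4 ≈ 4.2500)
A(k) = 0 (A(k) = 0/(-3) = 0*(-⅓) = 0)
(-10*A(-3))*J = -10*0*(17/4) = 0*(17/4) = 0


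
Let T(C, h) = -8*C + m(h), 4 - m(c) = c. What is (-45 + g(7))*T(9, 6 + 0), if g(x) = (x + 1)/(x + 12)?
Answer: 62678/19 ≈ 3298.8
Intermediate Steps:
m(c) = 4 - c
T(C, h) = 4 - h - 8*C (T(C, h) = -8*C + (4 - h) = 4 - h - 8*C)
g(x) = (1 + x)/(12 + x)
(-45 + g(7))*T(9, 6 + 0) = (-45 + (1 + 7)/(12 + 7))*(4 - (6 + 0) - 8*9) = (-45 + 8/19)*(4 - 1*6 - 72) = (-45 + (1/19)*8)*(4 - 6 - 72) = (-45 + 8/19)*(-74) = -847/19*(-74) = 62678/19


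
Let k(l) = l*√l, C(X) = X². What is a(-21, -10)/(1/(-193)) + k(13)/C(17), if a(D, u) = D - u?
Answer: 2123 + 13*√13/289 ≈ 2123.2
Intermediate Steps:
k(l) = l^(3/2)
a(-21, -10)/(1/(-193)) + k(13)/C(17) = (-21 - 1*(-10))/(1/(-193)) + 13^(3/2)/(17²) = (-21 + 10)/(-1/193) + (13*√13)/289 = -11*(-193) + (13*√13)*(1/289) = 2123 + 13*√13/289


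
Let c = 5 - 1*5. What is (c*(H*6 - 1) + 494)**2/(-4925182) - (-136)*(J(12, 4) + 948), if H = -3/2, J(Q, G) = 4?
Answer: 318836459934/2462591 ≈ 1.2947e+5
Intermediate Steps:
c = 0 (c = 5 - 5 = 0)
H = -3/2 (H = -3*1/2 = -3/2 ≈ -1.5000)
(c*(H*6 - 1) + 494)**2/(-4925182) - (-136)*(J(12, 4) + 948) = (0*(-3/2*6 - 1) + 494)**2/(-4925182) - (-136)*(4 + 948) = (0*(-9 - 1) + 494)**2*(-1/4925182) - (-136)*952 = (0*(-10) + 494)**2*(-1/4925182) - 1*(-129472) = (0 + 494)**2*(-1/4925182) + 129472 = 494**2*(-1/4925182) + 129472 = 244036*(-1/4925182) + 129472 = -122018/2462591 + 129472 = 318836459934/2462591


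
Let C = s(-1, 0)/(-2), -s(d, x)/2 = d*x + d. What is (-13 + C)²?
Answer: 196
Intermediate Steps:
s(d, x) = -2*d - 2*d*x (s(d, x) = -2*(d*x + d) = -2*(d + d*x) = -2*d - 2*d*x)
C = -1 (C = -2*(-1)*(1 + 0)/(-2) = -2*(-1)*1*(-½) = 2*(-½) = -1)
(-13 + C)² = (-13 - 1)² = (-14)² = 196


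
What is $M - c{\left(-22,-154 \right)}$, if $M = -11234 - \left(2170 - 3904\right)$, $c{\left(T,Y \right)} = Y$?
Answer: $-9346$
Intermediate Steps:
$M = -9500$ ($M = -11234 - \left(2170 - 3904\right) = -11234 - -1734 = -11234 + 1734 = -9500$)
$M - c{\left(-22,-154 \right)} = -9500 - -154 = -9500 + 154 = -9346$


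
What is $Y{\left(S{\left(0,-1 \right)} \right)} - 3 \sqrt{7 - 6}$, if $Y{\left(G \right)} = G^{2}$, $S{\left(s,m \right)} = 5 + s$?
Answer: $22$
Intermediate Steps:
$Y{\left(S{\left(0,-1 \right)} \right)} - 3 \sqrt{7 - 6} = \left(5 + 0\right)^{2} - 3 \sqrt{7 - 6} = 5^{2} - 3 \sqrt{1} = 25 - 3 = 22$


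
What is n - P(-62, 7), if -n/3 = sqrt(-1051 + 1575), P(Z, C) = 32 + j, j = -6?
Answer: -26 - 6*sqrt(131) ≈ -94.673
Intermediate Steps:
P(Z, C) = 26 (P(Z, C) = 32 - 6 = 26)
n = -6*sqrt(131) (n = -3*sqrt(-1051 + 1575) = -6*sqrt(131) ≈ -68.673)
n - P(-62, 7) = -6*sqrt(131) - 1*26 = -6*sqrt(131) - 26 = -26 - 6*sqrt(131)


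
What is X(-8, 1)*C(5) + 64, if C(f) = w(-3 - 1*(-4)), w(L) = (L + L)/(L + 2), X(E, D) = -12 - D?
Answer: 166/3 ≈ 55.333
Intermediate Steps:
w(L) = 2*L/(2 + L) (w(L) = (2*L)/(2 + L) = 2*L/(2 + L))
C(f) = ⅔ (C(f) = 2*(-3 - 1*(-4))/(2 + (-3 - 1*(-4))) = 2*(-3 + 4)/(2 + (-3 + 4)) = 2*1/(2 + 1) = 2*1/3 = 2*1*(⅓) = ⅔)
X(-8, 1)*C(5) + 64 = (-12 - 1*1)*(⅔) + 64 = (-12 - 1)*(⅔) + 64 = -13*⅔ + 64 = -26/3 + 64 = 166/3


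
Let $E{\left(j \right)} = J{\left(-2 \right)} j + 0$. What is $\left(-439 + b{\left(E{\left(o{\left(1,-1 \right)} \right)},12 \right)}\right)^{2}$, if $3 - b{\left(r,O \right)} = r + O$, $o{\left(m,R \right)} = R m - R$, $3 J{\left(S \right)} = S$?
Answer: $200704$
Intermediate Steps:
$J{\left(S \right)} = \frac{S}{3}$
$o{\left(m,R \right)} = - R + R m$
$E{\left(j \right)} = - \frac{2 j}{3}$ ($E{\left(j \right)} = \frac{1}{3} \left(-2\right) j + 0 = - \frac{2 j}{3} + 0 = - \frac{2 j}{3}$)
$b{\left(r,O \right)} = 3 - O - r$ ($b{\left(r,O \right)} = 3 - \left(r + O\right) = 3 - \left(O + r\right) = 3 - O - r$)
$\left(-439 + b{\left(E{\left(o{\left(1,-1 \right)} \right)},12 \right)}\right)^{2} = \left(-439 - \left(9 - - \frac{2 \left(-1 + 1\right)}{3}\right)\right)^{2} = \left(-439 - \left(9 - \left(- \frac{2}{3}\right) 0\right)\right)^{2} = \left(-439 - \left(9 + 0\right)\right)^{2} = \left(-439 - 9\right)^{2} = \left(-448\right)^{2} = 200704$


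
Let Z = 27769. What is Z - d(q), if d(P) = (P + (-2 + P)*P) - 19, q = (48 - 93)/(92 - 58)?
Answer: 32119373/1156 ≈ 27785.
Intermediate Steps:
q = -45/34 ≈ -1.3235
d(P) = -19 + P + P*(-2 + P) (d(P) = (P + P*(-2 + P)) - 19 = -19 + P + P*(-2 + P))
Z - d(q) = 27769 - (-19 + (-45/34)² - 1*(-45/34)) = 27769 - (-19 + 2025/1156 + 45/34) = 27769 - 1*(-18409/1156) = 27769 + 18409/1156 = 32119373/1156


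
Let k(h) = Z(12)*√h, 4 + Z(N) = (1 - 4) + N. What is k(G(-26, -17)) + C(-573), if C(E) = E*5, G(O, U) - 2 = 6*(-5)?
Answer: -2865 + 10*I*√7 ≈ -2865.0 + 26.458*I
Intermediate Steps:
G(O, U) = -28 (G(O, U) = 2 + 6*(-5) = 2 - 30 = -28)
Z(N) = -7 + N (Z(N) = -4 + ((1 - 4) + N) = -4 + (-3 + N) = -7 + N)
C(E) = 5*E
k(h) = 5*√h (k(h) = (-7 + 12)*√h = 5*√h)
k(G(-26, -17)) + C(-573) = 5*√(-28) + 5*(-573) = 5*(2*I*√7) - 2865 = 10*I*√7 - 2865 = -2865 + 10*I*√7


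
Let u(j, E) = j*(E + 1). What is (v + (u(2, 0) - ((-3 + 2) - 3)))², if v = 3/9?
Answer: 361/9 ≈ 40.111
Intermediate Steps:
u(j, E) = j*(1 + E)
v = ⅓ (v = 3*(⅑) = ⅓ ≈ 0.33333)
(v + (u(2, 0) - ((-3 + 2) - 3)))² = (⅓ + (2*(1 + 0) - ((-3 + 2) - 3)))² = (⅓ + (2*1 - (-1 - 3)))² = (⅓ + (2 - 1*(-4)))² = (⅓ + (2 + 4))² = (⅓ + 6)² = (19/3)² = 361/9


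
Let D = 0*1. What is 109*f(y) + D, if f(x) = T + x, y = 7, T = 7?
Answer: 1526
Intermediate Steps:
D = 0
f(x) = 7 + x
109*f(y) + D = 109*(7 + 7) + 0 = 109*14 + 0 = 1526 + 0 = 1526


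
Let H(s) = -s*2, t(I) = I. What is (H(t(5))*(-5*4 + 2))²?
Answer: 32400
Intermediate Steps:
H(s) = -2*s
(H(t(5))*(-5*4 + 2))² = ((-2*5)*(-5*4 + 2))² = (-10*(-20 + 2))² = (-10*(-18))² = 180² = 32400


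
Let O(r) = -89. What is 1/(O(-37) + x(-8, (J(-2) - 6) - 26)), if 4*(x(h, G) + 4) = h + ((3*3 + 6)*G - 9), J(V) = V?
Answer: -4/899 ≈ -0.0044494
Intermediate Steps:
x(h, G) = -25/4 + h/4 + 15*G/4 (x(h, G) = -4 + (h + ((3*3 + 6)*G - 9))/4 = -4 + (h + ((9 + 6)*G - 9))/4 = -4 + (h + (15*G - 9))/4 = -4 + (h + (-9 + 15*G))/4 = -4 + (-9 + h + 15*G)/4 = -4 + (-9/4 + h/4 + 15*G/4) = -25/4 + h/4 + 15*G/4)
1/(O(-37) + x(-8, (J(-2) - 6) - 26)) = 1/(-89 + (-25/4 + (¼)*(-8) + 15*((-2 - 6) - 26)/4)) = 1/(-89 + (-25/4 - 2 + 15*(-8 - 26)/4)) = 1/(-89 + (-25/4 - 2 + (15/4)*(-34))) = 1/(-89 + (-25/4 - 2 - 255/2)) = 1/(-89 - 543/4) = 1/(-899/4) = -4/899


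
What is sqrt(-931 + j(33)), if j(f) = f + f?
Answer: I*sqrt(865) ≈ 29.411*I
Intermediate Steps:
j(f) = 2*f
sqrt(-931 + j(33)) = sqrt(-931 + 2*33) = sqrt(-931 + 66) = sqrt(-865) = I*sqrt(865)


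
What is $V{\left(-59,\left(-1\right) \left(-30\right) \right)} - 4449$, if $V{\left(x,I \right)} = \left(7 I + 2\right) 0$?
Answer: $-4449$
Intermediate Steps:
$V{\left(x,I \right)} = 0$ ($V{\left(x,I \right)} = \left(2 + 7 I\right) 0 = 0$)
$V{\left(-59,\left(-1\right) \left(-30\right) \right)} - 4449 = 0 - 4449 = -4449$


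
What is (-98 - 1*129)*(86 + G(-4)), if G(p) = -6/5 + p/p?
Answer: -97383/5 ≈ -19477.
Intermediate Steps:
G(p) = -1/5 (G(p) = -6*1/5 + 1 = -6/5 + 1 = -1/5)
(-98 - 1*129)*(86 + G(-4)) = (-98 - 1*129)*(86 - 1/5) = (-98 - 129)*(429/5) = -227*429/5 = -97383/5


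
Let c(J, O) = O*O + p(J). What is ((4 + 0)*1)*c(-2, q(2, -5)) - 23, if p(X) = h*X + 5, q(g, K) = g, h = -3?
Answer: 37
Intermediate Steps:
p(X) = 5 - 3*X (p(X) = -3*X + 5 = 5 - 3*X)
c(J, O) = 5 + O² - 3*J (c(J, O) = O*O + (5 - 3*J) = O² + (5 - 3*J) = 5 + O² - 3*J)
((4 + 0)*1)*c(-2, q(2, -5)) - 23 = ((4 + 0)*1)*(5 + 2² - 3*(-2)) - 23 = (4*1)*(5 + 4 + 6) - 23 = 4*15 - 23 = 60 - 23 = 37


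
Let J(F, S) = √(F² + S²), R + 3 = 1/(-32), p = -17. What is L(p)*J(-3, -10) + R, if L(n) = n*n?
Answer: -97/32 + 289*√109 ≈ 3014.2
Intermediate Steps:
R = -97/32 (R = -3 + 1/(-32) = -3 - 1/32 = -97/32 ≈ -3.0313)
L(n) = n²
L(p)*J(-3, -10) + R = (-17)²*√((-3)² + (-10)²) - 97/32 = 289*√(9 + 100) - 97/32 = 289*√109 - 97/32 = -97/32 + 289*√109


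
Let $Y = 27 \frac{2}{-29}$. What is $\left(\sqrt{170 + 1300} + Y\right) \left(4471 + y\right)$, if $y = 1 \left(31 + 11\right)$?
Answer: $- \frac{243702}{29} + 31591 \sqrt{30} \approx 1.6463 \cdot 10^{5}$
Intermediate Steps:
$y = 42$ ($y = 1 \cdot 42 = 42$)
$Y = - \frac{54}{29}$ ($Y = 27 \cdot 2 \left(- \frac{1}{29}\right) = 27 \left(- \frac{2}{29}\right) = - \frac{54}{29} \approx -1.8621$)
$\left(\sqrt{170 + 1300} + Y\right) \left(4471 + y\right) = \left(\sqrt{170 + 1300} - \frac{54}{29}\right) \left(4471 + 42\right) = \left(\sqrt{1470} - \frac{54}{29}\right) 4513 = \left(7 \sqrt{30} - \frac{54}{29}\right) 4513 = \left(- \frac{54}{29} + 7 \sqrt{30}\right) 4513 = - \frac{243702}{29} + 31591 \sqrt{30}$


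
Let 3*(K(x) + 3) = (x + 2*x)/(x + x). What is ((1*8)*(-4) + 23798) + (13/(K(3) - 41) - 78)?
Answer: 2060830/87 ≈ 23688.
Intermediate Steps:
K(x) = -5/2 (K(x) = -3 + ((x + 2*x)/(x + x))/3 = -3 + ((3*x)/((2*x)))/3 = -3 + ((3*x)*(1/(2*x)))/3 = -3 + (⅓)*(3/2) = -3 + ½ = -5/2)
((1*8)*(-4) + 23798) + (13/(K(3) - 41) - 78) = ((1*8)*(-4) + 23798) + (13/(-5/2 - 41) - 78) = (8*(-4) + 23798) + (13/(-87/2) - 78) = (-32 + 23798) + (13*(-2/87) - 78) = 23766 + (-26/87 - 78) = 23766 - 6812/87 = 2060830/87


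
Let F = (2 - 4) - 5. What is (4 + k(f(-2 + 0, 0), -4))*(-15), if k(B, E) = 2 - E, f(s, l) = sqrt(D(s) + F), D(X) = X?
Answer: -150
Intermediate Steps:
F = -7 (F = -2 - 5 = -7)
f(s, l) = sqrt(-7 + s) (f(s, l) = sqrt(s - 7) = sqrt(-7 + s))
(4 + k(f(-2 + 0, 0), -4))*(-15) = (4 + (2 - 1*(-4)))*(-15) = (4 + (2 + 4))*(-15) = (4 + 6)*(-15) = 10*(-15) = -150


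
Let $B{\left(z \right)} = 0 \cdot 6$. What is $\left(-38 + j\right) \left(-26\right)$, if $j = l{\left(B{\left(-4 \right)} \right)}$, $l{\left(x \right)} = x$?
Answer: $988$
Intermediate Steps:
$B{\left(z \right)} = 0$
$j = 0$
$\left(-38 + j\right) \left(-26\right) = \left(-38 + 0\right) \left(-26\right) = \left(-38\right) \left(-26\right) = 988$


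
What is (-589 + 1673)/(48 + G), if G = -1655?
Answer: -1084/1607 ≈ -0.67455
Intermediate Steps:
(-589 + 1673)/(48 + G) = (-589 + 1673)/(48 - 1655) = 1084/(-1607) = 1084*(-1/1607) = -1084/1607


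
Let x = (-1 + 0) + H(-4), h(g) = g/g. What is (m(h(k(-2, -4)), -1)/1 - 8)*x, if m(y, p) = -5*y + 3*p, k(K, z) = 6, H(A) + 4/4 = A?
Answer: 96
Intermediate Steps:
H(A) = -1 + A
h(g) = 1
x = -6 (x = (-1 + 0) + (-1 - 4) = -1 - 5 = -6)
(m(h(k(-2, -4)), -1)/1 - 8)*x = ((-5*1 + 3*(-1))/1 - 8)*(-6) = ((-5 - 3)*1 - 8)*(-6) = (-8*1 - 8)*(-6) = (-8 - 8)*(-6) = -16*(-6) = 96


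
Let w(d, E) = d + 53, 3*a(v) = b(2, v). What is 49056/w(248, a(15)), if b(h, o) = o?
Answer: 7008/43 ≈ 162.98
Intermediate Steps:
a(v) = v/3
w(d, E) = 53 + d
49056/w(248, a(15)) = 49056/(53 + 248) = 49056/301 = 49056*(1/301) = 7008/43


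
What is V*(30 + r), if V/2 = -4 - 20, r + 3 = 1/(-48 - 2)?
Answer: -32376/25 ≈ -1295.0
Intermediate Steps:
r = -151/50 (r = -3 + 1/(-48 - 2) = -3 + 1/(-50) = -3 - 1/50 = -151/50 ≈ -3.0200)
V = -48 (V = 2*(-4 - 20) = 2*(-24) = -48)
V*(30 + r) = -48*(30 - 151/50) = -48*1349/50 = -32376/25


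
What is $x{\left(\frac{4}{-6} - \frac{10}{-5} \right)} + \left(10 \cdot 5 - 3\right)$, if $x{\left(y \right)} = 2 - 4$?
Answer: $45$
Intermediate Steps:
$x{\left(y \right)} = -2$ ($x{\left(y \right)} = 2 - 4 = -2$)
$x{\left(\frac{4}{-6} - \frac{10}{-5} \right)} + \left(10 \cdot 5 - 3\right) = -2 + \left(10 \cdot 5 - 3\right) = -2 + \left(50 - 3\right) = -2 + 47 = 45$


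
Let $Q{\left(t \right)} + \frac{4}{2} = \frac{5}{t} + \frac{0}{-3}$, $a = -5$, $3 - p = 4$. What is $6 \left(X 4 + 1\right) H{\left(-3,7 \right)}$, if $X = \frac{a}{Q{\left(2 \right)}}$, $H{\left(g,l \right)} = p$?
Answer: $234$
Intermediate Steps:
$p = -1$ ($p = 3 - 4 = -1$)
$H{\left(g,l \right)} = -1$
$Q{\left(t \right)} = -2 + \frac{5}{t}$ ($Q{\left(t \right)} = -2 + \left(\frac{5}{t} + \frac{0}{-3}\right) = -2 + \left(\frac{5}{t} + 0 \left(- \frac{1}{3}\right)\right) = -2 + \left(\frac{5}{t} + 0\right) = -2 + \frac{5}{t}$)
$X = -10$ ($X = - \frac{5}{-2 + \frac{5}{2}} = - 5 \frac{1}{\frac{1}{2}} = \left(-5\right) 2 = -10$)
$6 \left(X 4 + 1\right) H{\left(-3,7 \right)} = 6 \left(\left(-10\right) 4 + 1\right) \left(-1\right) = 6 \left(-40 + 1\right) \left(-1\right) = 6 \left(-39\right) \left(-1\right) = \left(-234\right) \left(-1\right) = 234$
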